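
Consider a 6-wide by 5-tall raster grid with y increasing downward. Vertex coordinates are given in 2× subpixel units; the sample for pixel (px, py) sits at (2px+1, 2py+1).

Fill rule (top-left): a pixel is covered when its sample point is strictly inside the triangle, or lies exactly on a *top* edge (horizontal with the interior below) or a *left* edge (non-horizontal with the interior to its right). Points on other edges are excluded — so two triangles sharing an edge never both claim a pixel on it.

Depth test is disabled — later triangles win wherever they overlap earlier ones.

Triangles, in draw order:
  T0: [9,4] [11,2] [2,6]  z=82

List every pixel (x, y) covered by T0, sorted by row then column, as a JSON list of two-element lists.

T0:
  2·area = 10  (B↔C swapped to make it positive)
  edge (9, 4)→(2, 6): d=(-7,2) right/bottom  bias=-1
  edge (2, 6)→(11, 2): d=(9,-4) top-left  bias=+0
  edge (11, 2)→(9, 4): d=(-2,2) right/bottom  bias=-1
    (4,1)@(9, 3): e=[7,1,2] → X
    (5,1)@(11, 3): e=[3,9,-2] → .
    (2,2)@(5, 5): e=[1,3,6] → X
    (3,2)@(7, 5): e=[-3,11,2] → .
    (4,2)@(9, 5): e=[-7,19,-2] → .
    (2,3)@(5, 7): e=[-13,21,2] → .
  covered (2 px):
    . . . . . .
    . . . . X .
    . . X . . .
    . . . . . .
    . . . . . .

Result: [[4,1],[2,2]]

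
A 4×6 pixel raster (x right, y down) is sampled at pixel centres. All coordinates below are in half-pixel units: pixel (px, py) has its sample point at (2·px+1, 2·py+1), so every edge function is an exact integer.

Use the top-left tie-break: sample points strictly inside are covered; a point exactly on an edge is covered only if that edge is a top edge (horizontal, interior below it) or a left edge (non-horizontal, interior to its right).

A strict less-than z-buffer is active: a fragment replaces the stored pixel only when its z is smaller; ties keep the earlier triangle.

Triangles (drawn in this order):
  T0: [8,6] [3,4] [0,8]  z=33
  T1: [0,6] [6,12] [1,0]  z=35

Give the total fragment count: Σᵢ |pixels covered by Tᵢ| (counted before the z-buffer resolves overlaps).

T0:
  2·area = 26  (B↔C swapped to make it positive)
  edge (8, 6)→(0, 8): d=(-8,2) right/bottom  bias=-1
  edge (0, 8)→(3, 4): d=(3,-4) top-left  bias=+0
  edge (3, 4)→(8, 6): d=(5,2) right/bottom  bias=-1
    (1,2)@(3, 5): e=[18,3,5] → #
    (2,2)@(5, 5): e=[14,11,1] → #
    (3,2)@(7, 5): e=[10,19,-3] → ·
    (0,3)@(1, 7): e=[6,1,19] → #
    (2,3)@(5, 7): e=[-2,17,11] → ·
    (0,4)@(1, 9): e=[-10,7,29] → ·
    (1,4)@(3, 9): e=[-14,15,25] → ·
  covered (4 px):
    · · · ·
    · · · ·
    · # # ·
    # # · ·
    · · · ·
    · · · ·
T1:
  2·area = 42  (B↔C swapped to make it positive)
  edge (0, 6)→(1, 0): d=(1,-6) top-left  bias=+0
  edge (1, 0)→(6, 12): d=(5,12) right/bottom  bias=-1
  edge (6, 12)→(0, 6): d=(-6,-6) top-left  bias=+0
    (0,0)@(1, 1): e=[1,5,36] → #
    (1,0)@(3, 1): e=[13,-19,48] → ·
    (0,1)@(1, 3): e=[3,15,24] → #
    (1,1)@(3, 3): e=[15,-9,36] → ·
    (0,2)@(1, 5): e=[5,25,12] → #
    (1,2)@(3, 5): e=[17,1,24] → #
    (2,2)@(5, 5): e=[29,-23,36] → ·
    (0,3)@(1, 7): e=[7,35,0] → #  [on edge]
    (2,3)@(5, 7): e=[31,-13,24] → ·
    (0,4)@(1, 9): e=[9,45,-12] → ·
    (1,4)@(3, 9): e=[21,21,0] → #  [on edge]
    (2,4)@(5, 9): e=[33,-3,12] → ·
    (2,5)@(5, 11): e=[35,7,0] → #  [on edge]
  covered (8 px):
    # · · ·
    # · · ·
    # # · ·
    # # · ·
    · # · ·
    · · # ·

Final: 12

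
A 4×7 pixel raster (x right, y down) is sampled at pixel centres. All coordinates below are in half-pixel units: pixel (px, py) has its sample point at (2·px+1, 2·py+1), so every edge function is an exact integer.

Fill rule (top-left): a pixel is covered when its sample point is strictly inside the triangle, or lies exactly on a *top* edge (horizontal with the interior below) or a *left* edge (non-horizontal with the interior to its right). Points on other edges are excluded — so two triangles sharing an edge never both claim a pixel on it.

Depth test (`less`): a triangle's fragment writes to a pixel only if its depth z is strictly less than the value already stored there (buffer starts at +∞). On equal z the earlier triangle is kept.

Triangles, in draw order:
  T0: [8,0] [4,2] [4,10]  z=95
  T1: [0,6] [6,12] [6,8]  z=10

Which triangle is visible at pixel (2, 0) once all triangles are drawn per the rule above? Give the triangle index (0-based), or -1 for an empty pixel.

T0:
  2·area = 32  (B↔C swapped to make it positive)
  edge (8, 0)→(4, 10): d=(-4,10) right/bottom  bias=-1
  edge (4, 10)→(4, 2): d=(0,-8) top-left  bias=+0
  edge (4, 2)→(8, 0): d=(4,-2) top-left  bias=+0
    (3,0)@(7, 1): e=[6,24,2] → #
    (2,1)@(5, 3): e=[18,8,6] → #
    (3,1)@(7, 3): e=[-2,24,10] → ·
    (2,2)@(5, 5): e=[10,8,14] → #
    (3,2)@(7, 5): e=[-10,24,18] → ·
    (2,3)@(5, 7): e=[2,8,22] → #
    (3,3)@(7, 7): e=[-18,24,26] → ·
    (2,4)@(5, 9): e=[-6,8,30] → ·
  covered (4 px):
    · · · #
    · · # ·
    · · # ·
    · · # ·
    · · · ·
    · · · ·
    · · · ·
T1:
  2·area = 24  (B↔C swapped to make it positive)
  edge (0, 6)→(6, 8): d=(6,2) right/bottom  bias=-1
  edge (6, 8)→(6, 12): d=(0,4) right/bottom  bias=-1
  edge (6, 12)→(0, 6): d=(-6,-6) top-left  bias=+0
    (0,3)@(1, 7): e=[4,20,0] → #  [on edge]
    (1,3)@(3, 7): e=[0,12,12] → ·  [on edge]
    (0,4)@(1, 9): e=[16,20,-12] → ·
    (1,4)@(3, 9): e=[12,12,0] → #  [on edge]
    (2,4)@(5, 9): e=[8,4,12] → #
    (3,4)@(7, 9): e=[4,-4,24] → ·
    (1,5)@(3, 11): e=[24,12,-12] → ·
    (2,5)@(5, 11): e=[20,4,0] → #  [on edge]
    (3,5)@(7, 11): e=[16,-4,12] → ·
    (2,6)@(5, 13): e=[32,4,-12] → ·
    (3,6)@(7, 13): e=[28,-4,0] → ·  [on edge]
  covered (4 px):
    · · · ·
    · · · ·
    · · · ·
    # · · ·
    · # # ·
    · · # ·
    · · · ·

Z-buffer (winner per pixel, '.' = empty):
  . . . 0
  . . 0 .
  . . 0 .
  1 . 0 .
  . 1 1 .
  . . 1 .
  . . . .

Result: -1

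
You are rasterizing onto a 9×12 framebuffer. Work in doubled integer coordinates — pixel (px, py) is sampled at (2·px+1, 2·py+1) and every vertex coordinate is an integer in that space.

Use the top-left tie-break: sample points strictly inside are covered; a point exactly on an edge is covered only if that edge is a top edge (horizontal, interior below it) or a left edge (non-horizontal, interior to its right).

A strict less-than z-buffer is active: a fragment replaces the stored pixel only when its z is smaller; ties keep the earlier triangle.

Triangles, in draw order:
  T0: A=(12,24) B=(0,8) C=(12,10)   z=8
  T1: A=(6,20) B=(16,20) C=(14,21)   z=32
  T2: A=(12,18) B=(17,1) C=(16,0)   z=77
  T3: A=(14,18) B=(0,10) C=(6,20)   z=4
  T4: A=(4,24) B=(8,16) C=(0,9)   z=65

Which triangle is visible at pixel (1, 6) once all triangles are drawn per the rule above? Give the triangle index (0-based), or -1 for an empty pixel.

T0:
  2·area = 168
  edge (12, 24)→(0, 8): d=(-12,-16) top-left  bias=+0
  edge (0, 8)→(12, 10): d=(12,2) right/bottom  bias=-1
  edge (12, 10)→(12, 24): d=(0,14) right/bottom  bias=-1
    (0,4)@(1, 9): e=[4,10,154] → X
    (1,4)@(3, 9): e=[36,6,126] → X
    (2,4)@(5, 9): e=[68,2,98] → X
    (3,4)@(7, 9): e=[100,-2,70] → .
    (0,5)@(1, 11): e=[-20,34,154] → .
    (1,5)@(3, 11): e=[12,30,126] → X
    (3,5)@(7, 11): e=[76,22,70] → X
    (4,5)@(9, 11): e=[108,18,42] → X
    (5,5)@(11, 11): e=[140,14,14] → X
    (6,5)@(13, 11): e=[172,10,-14] → .
    (1,6)@(3, 13): e=[-12,54,126] → .
    (2,6)@(5, 13): e=[20,50,98] → X
  covered (21 px):
    . . . . . . . . .
    . . . . . . . . .
    . . . . . . . . .
    . . . . . . . . .
    X X X . . . . . .
    . X X X X X . . .
    . . X X X X . . .
    . . . X X X . . .
    . . . X X X . . .
    . . . . X X . . .
    . . . . . X . . .
    . . . . . . . . .
T1:
  2·area = 10
  edge (6, 20)→(16, 20): d=(10,0) top-left  bias=+0
  edge (16, 20)→(14, 21): d=(-2,1) right/bottom  bias=-1
  edge (14, 21)→(6, 20): d=(-8,-1) top-left  bias=+0
  covered (0 px):
    . . . . . . . . .
    . . . . . . . . .
    . . . . . . . . .
    . . . . . . . . .
    . . . . . . . . .
    . . . . . . . . .
    . . . . . . . . .
    . . . . . . . . .
    . . . . . . . . .
    . . . . . . . . .
    . . . . . . . . .
    . . . . . . . . .
T2:
  2·area = 22  (B↔C swapped to make it positive)
  edge (12, 18)→(16, 0): d=(4,-18) top-left  bias=+0
  edge (16, 0)→(17, 1): d=(1,1) right/bottom  bias=-1
  edge (17, 1)→(12, 18): d=(-5,17) right/bottom  bias=-1
    (8,0)@(17, 1): e=[22,0,0] → .  [on edge]
    (7,2)@(15, 5): e=[2,6,14] → X
    (8,2)@(17, 5): e=[38,4,-20] → .
    (7,3)@(15, 7): e=[10,8,4] → X
    (8,3)@(17, 7): e=[46,6,-30] → .
    (7,4)@(15, 9): e=[18,10,-6] → .
  covered (2 px):
    . . . . . . . . .
    . . . . . . . . .
    . . . . . . . X .
    . . . . . . . X .
    . . . . . . . . .
    . . . . . . . . .
    . . . . . . . . .
    . . . . . . . . .
    . . . . . . . . .
    . . . . . . . . .
    . . . . . . . . .
    . . . . . . . . .
T3:
  2·area = 92  (B↔C swapped to make it positive)
  edge (14, 18)→(6, 20): d=(-8,2) right/bottom  bias=-1
  edge (6, 20)→(0, 10): d=(-6,-10) top-left  bias=+0
  edge (0, 10)→(14, 18): d=(14,8) right/bottom  bias=-1
    (0,5)@(1, 11): e=[82,4,6] → X
    (1,5)@(3, 11): e=[78,24,-10] → .
    (0,6)@(1, 13): e=[66,-8,34] → .
    (1,6)@(3, 13): e=[62,12,18] → X
    (2,6)@(5, 13): e=[58,32,2] → X
    (3,6)@(7, 13): e=[54,52,-14] → .
    (1,7)@(3, 15): e=[46,0,46] → X  [on edge]
    (3,7)@(7, 15): e=[38,40,14] → X
    (4,7)@(9, 15): e=[34,60,-2] → .
    (1,8)@(3, 17): e=[30,-12,74] → .
    (2,8)@(5, 17): e=[26,8,58] → X
    (4,8)@(9, 17): e=[18,48,26] → X
  covered (12 px):
    . . . . . . . . .
    . . . . . . . . .
    . . . . . . . . .
    . . . . . . . . .
    . . . . . . . . .
    X . . . . . . . .
    . X X . . . . . .
    . X X X . . . . .
    . . X X X X . . .
    . . . X X . . . .
    . . . . . . . . .
    . . . . . . . . .
T4:
  2·area = 92  (B↔C swapped to make it positive)
  edge (4, 24)→(0, 9): d=(-4,-15) top-left  bias=+0
  edge (0, 9)→(8, 16): d=(8,7) right/bottom  bias=-1
  edge (8, 16)→(4, 24): d=(-4,8) right/bottom  bias=-1
    (0,5)@(1, 11): e=[7,9,76] → X
    (1,5)@(3, 11): e=[37,-5,60] → .
    (0,6)@(1, 13): e=[-1,25,68] → .
    (1,6)@(3, 13): e=[29,11,52] → X
    (2,6)@(5, 13): e=[59,-3,36] → .
    (1,7)@(3, 15): e=[21,27,44] → X
    (2,7)@(5, 15): e=[51,13,28] → X
    (3,7)@(7, 15): e=[81,-1,12] → .
    (1,8)@(3, 17): e=[13,43,36] → X
    (3,8)@(7, 17): e=[73,15,4] → X
    (4,8)@(9, 17): e=[103,1,-12] → .
    (1,9)@(3, 19): e=[5,59,28] → X
  covered (10 px):
    . . . . . . . . .
    . . . . . . . . .
    . . . . . . . . .
    . . . . . . . . .
    . . . . . . . . .
    X . . . . . . . .
    . X . . . . . . .
    . X X . . . . . .
    . X X X . . . . .
    . X X . . . . . .
    . . X . . . . . .
    . . . . . . . . .

Z-buffer (winner per pixel, '.' = empty):
  . . . . . . . . .
  . . . . . . . . .
  . . . . . . . 2 .
  . . . . . . . 2 .
  0 0 0 . . . . . .
  3 0 0 0 0 0 . . .
  . 3 3 0 0 0 . . .
  . 3 3 3 0 0 . . .
  . 4 3 3 3 3 . . .
  . 4 4 3 3 0 . . .
  . . 4 . . 0 . . .
  . . . . . . . . .

Final: 3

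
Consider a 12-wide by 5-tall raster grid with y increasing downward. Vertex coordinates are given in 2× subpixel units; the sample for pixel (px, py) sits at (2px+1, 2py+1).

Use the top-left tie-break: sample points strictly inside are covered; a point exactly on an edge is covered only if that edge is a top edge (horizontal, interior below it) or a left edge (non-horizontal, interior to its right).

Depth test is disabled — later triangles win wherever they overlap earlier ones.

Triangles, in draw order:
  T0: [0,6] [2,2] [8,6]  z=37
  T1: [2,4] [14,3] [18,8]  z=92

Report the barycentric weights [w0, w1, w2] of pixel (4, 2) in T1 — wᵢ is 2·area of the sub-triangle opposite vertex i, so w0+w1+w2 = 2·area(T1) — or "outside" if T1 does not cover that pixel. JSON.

T0:
  2·area = 32
  edge (0, 6)→(2, 2): d=(2,-4) top-left  bias=+0
  edge (2, 2)→(8, 6): d=(6,4) right/bottom  bias=-1
  edge (8, 6)→(0, 6): d=(-8,0) right/bottom  bias=-1
    (1,1)@(3, 3): e=[6,2,24] → █
    (2,1)@(5, 3): e=[14,-6,24] → ·
    (0,2)@(1, 5): e=[2,22,8] → █
    (2,2)@(5, 5): e=[18,6,8] → █
    (3,2)@(7, 5): e=[26,-2,8] → ·
    (0,3)@(1, 7): e=[6,34,-8] → ·
    (1,3)@(3, 7): e=[14,26,-8] → ·
    (2,3)@(5, 7): e=[22,18,-8] → ·
  covered (4 px):
    · · · · · · · · · · · ·
    · █ · · · · · · · · · ·
    █ █ █ · · · · · · · · ·
    · · · · · · · · · · · ·
    · · · · · · · · · · · ·
T1:
  2·area = 64
  edge (2, 4)→(14, 3): d=(12,-1) top-left  bias=+0
  edge (14, 3)→(18, 8): d=(4,5) right/bottom  bias=-1
  edge (18, 8)→(2, 4): d=(-16,-4) top-left  bias=+0
    (3,2)@(7, 5): e=[17,43,4] → █
    (4,2)@(9, 5): e=[19,33,12] → █
    (5,2)@(11, 5): e=[21,23,20] → █
    (6,2)@(13, 5): e=[23,13,28] → █
    (7,2)@(15, 5): e=[25,3,36] → █
    (8,2)@(17, 5): e=[27,-7,44] → ·
    (3,3)@(7, 7): e=[41,51,-28] → ·
    (4,3)@(9, 7): e=[43,41,-20] → ·
    (5,3)@(11, 7): e=[45,31,-12] → ·
    (6,3)@(13, 7): e=[47,21,-4] → ·
    (7,3)@(15, 7): e=[49,11,4] → █
    (8,3)@(17, 7): e=[51,1,12] → █
  covered (7 px):
    · · · · · · · · · · · ·
    · · · · · · · · · · · ·
    · · · █ █ █ █ █ · · · ·
    · · · · · · · █ █ · · ·
    · · · · · · · · · · · ·

Final: [33,12,19]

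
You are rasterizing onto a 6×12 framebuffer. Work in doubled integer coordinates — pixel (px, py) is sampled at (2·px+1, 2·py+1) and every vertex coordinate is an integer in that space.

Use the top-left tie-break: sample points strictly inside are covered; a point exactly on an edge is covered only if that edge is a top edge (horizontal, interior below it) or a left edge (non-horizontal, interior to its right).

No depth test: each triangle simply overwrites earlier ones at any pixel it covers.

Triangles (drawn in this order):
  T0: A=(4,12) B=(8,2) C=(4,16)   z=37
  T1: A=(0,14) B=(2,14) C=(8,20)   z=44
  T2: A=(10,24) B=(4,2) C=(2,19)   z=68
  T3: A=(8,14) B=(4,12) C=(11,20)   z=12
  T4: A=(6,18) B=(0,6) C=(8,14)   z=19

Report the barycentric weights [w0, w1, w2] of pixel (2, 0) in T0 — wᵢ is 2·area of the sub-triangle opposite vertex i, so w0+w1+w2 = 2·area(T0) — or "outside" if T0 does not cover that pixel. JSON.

T0:
  2·area = 16
  edge (4, 12)→(8, 2): d=(4,-10) top-left  bias=+0
  edge (8, 2)→(4, 16): d=(-4,14) right/bottom  bias=-1
  edge (4, 16)→(4, 12): d=(0,-4) top-left  bias=+0
    (3,2)@(7, 5): e=[2,2,12] → #
    (4,2)@(9, 5): e=[22,-26,20] → ·
    (3,3)@(7, 7): e=[10,-6,12] → ·
    (2,5)@(5, 11): e=[6,6,4] → #
    (3,5)@(7, 11): e=[26,-22,12] → ·
    (2,6)@(5, 13): e=[14,-2,4] → ·
  covered (2 px):
    · · · · · ·
    · · · · · ·
    · · · # · ·
    · · · · · ·
    · · · · · ·
    · · # · · ·
    · · · · · ·
    · · · · · ·
    · · · · · ·
    · · · · · ·
    · · · · · ·
    · · · · · ·
T1:
  2·area = 12
  edge (0, 14)→(2, 14): d=(2,0) top-left  bias=+0
  edge (2, 14)→(8, 20): d=(6,6) right/bottom  bias=-1
  edge (8, 20)→(0, 14): d=(-8,-6) top-left  bias=+0
    (0,6)@(1, 13): e=[-2,0,14] → ·  [on edge]
    (1,7)@(3, 15): e=[2,0,10] → ·  [on edge]
    (2,8)@(5, 17): e=[6,0,6] → ·  [on edge]
    (3,9)@(7, 19): e=[10,0,2] → ·  [on edge]
    (4,10)@(9, 21): e=[14,0,-2] → ·  [on edge]
    (5,11)@(11, 23): e=[18,0,-6] → ·  [on edge]
  covered (0 px):
    · · · · · ·
    · · · · · ·
    · · · · · ·
    · · · · · ·
    · · · · · ·
    · · · · · ·
    · · · · · ·
    · · · · · ·
    · · · · · ·
    · · · · · ·
    · · · · · ·
    · · · · · ·
T2:
  2·area = 146  (B↔C swapped to make it positive)
  edge (10, 24)→(2, 19): d=(-8,-5) top-left  bias=+0
  edge (2, 19)→(4, 2): d=(2,-17) top-left  bias=+0
  edge (4, 2)→(10, 24): d=(6,22) right/bottom  bias=-1
    (2,3)@(5, 7): e=[111,27,8] → #
    (3,3)@(7, 7): e=[121,61,-36] → ·
    (2,4)@(5, 9): e=[95,31,20] → #
    (3,4)@(7, 9): e=[105,65,-24] → ·
    (1,5)@(3, 11): e=[69,1,76] → #
    (3,5)@(7, 11): e=[89,69,-12] → ·
    (1,6)@(3, 13): e=[53,5,88] → #
    (3,6)@(7, 13): e=[73,73,0] → ·  [on edge]
    (1,7)@(3, 15): e=[37,9,100] → #
    (3,7)@(7, 15): e=[57,77,12] → #
    (4,7)@(9, 15): e=[67,111,-32] → ·
    (1,8)@(3, 17): e=[21,13,112] → #
  covered (18 px):
    · · · · · ·
    · · · · · ·
    · · · · · ·
    · · # · · ·
    · · # · · ·
    · # # · · ·
    · # # · · ·
    · # # # · ·
    · # # # · ·
    · # # # · ·
    · · · # # ·
    · · · · # ·
T3:
  2·area = 18  (B↔C swapped to make it positive)
  edge (8, 14)→(11, 20): d=(3,6) right/bottom  bias=-1
  edge (11, 20)→(4, 12): d=(-7,-8) top-left  bias=+0
  edge (4, 12)→(8, 14): d=(4,2) right/bottom  bias=-1
    (2,6)@(5, 13): e=[15,1,2] → #
    (3,6)@(7, 13): e=[3,17,-2] → ·
    (2,7)@(5, 15): e=[21,-13,10] → ·
    (3,7)@(7, 15): e=[9,3,6] → #
    (4,7)@(9, 15): e=[-3,19,2] → ·
    (3,8)@(7, 17): e=[15,-11,14] → ·
    (4,8)@(9, 17): e=[3,5,10] → #
    (5,8)@(11, 17): e=[-9,21,6] → ·
    (4,9)@(9, 19): e=[9,-9,18] → ·
  covered (3 px):
    · · · · · ·
    · · · · · ·
    · · · · · ·
    · · · · · ·
    · · · · · ·
    · · · · · ·
    · · # · · ·
    · · · # · ·
    · · · · # ·
    · · · · · ·
    · · · · · ·
    · · · · · ·
T4:
  2·area = 48
  edge (6, 18)→(0, 6): d=(-6,-12) top-left  bias=+0
  edge (0, 6)→(8, 14): d=(8,8) right/bottom  bias=-1
  edge (8, 14)→(6, 18): d=(-2,4) right/bottom  bias=-1
    (0,3)@(1, 7): e=[6,0,42] → ·  [on edge]
    (1,4)@(3, 9): e=[18,0,30] → ·  [on edge]
    (1,5)@(3, 11): e=[6,16,26] → #
    (2,5)@(5, 11): e=[30,0,18] → ·  [on edge]
    (1,6)@(3, 13): e=[-6,32,22] → ·
    (2,6)@(5, 13): e=[18,16,14] → #
    (3,6)@(7, 13): e=[42,0,6] → ·  [on edge]
    (2,7)@(5, 15): e=[6,32,10] → #
    (3,7)@(7, 15): e=[30,16,2] → #
    (4,7)@(9, 15): e=[54,0,-6] → ·  [on edge]
    (2,8)@(5, 17): e=[-6,48,6] → ·
    (3,8)@(7, 17): e=[18,32,-2] → ·
    (5,8)@(11, 17): e=[66,0,-18] → ·  [on edge]
  covered (4 px):
    · · · · · ·
    · · · · · ·
    · · · · · ·
    · · · · · ·
    · · · · · ·
    · # · · · ·
    · · # · · ·
    · · # # · ·
    · · · · · ·
    · · · · · ·
    · · · · · ·
    · · · · · ·

Answer: "outside"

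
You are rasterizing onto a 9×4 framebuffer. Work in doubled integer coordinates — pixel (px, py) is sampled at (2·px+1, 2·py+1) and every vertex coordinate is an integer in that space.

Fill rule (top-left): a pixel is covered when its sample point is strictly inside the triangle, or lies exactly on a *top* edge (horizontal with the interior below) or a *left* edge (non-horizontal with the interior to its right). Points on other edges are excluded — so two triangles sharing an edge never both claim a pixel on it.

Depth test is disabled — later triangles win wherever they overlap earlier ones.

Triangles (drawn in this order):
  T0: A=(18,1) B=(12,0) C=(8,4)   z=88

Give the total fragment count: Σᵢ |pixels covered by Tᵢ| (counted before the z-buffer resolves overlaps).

T0:
  2·area = 28  (B↔C swapped to make it positive)
  edge (18, 1)→(8, 4): d=(-10,3) right/bottom  bias=-1
  edge (8, 4)→(12, 0): d=(4,-4) top-left  bias=+0
  edge (12, 0)→(18, 1): d=(6,1) right/bottom  bias=-1
    (5,0)@(11, 1): e=[21,0,7] → #  [on edge]
    (6,0)@(13, 1): e=[15,8,5] → #
    (7,0)@(15, 1): e=[9,16,3] → #
    (8,0)@(17, 1): e=[3,24,1] → #
    (4,1)@(9, 3): e=[7,0,21] → #  [on edge]
    (6,1)@(13, 3): e=[-5,16,17] → ·
    (7,1)@(15, 3): e=[-11,24,15] → ·
    (8,1)@(17, 3): e=[-17,32,13] → ·
    (3,2)@(7, 5): e=[-7,0,35] → ·  [on edge]
    (4,2)@(9, 5): e=[-13,8,33] → ·
    (5,2)@(11, 5): e=[-19,16,31] → ·
    (2,3)@(5, 7): e=[-21,0,49] → ·  [on edge]
  covered (6 px):
    · · · · · # # # #
    · · · · # # · · ·
    · · · · · · · · ·
    · · · · · · · · ·

Answer: 6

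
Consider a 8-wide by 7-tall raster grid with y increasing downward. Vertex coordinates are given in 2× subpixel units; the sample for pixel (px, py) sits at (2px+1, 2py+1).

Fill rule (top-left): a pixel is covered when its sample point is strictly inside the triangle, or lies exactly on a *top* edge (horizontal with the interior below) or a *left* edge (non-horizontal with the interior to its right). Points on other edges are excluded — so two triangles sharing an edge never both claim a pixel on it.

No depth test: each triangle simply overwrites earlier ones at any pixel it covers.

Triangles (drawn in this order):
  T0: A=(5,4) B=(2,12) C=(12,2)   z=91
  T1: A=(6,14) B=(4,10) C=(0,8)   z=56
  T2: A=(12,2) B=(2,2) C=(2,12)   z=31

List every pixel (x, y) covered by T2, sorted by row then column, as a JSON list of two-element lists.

T0:
  2·area = 50  (B↔C swapped to make it positive)
  edge (5, 4)→(12, 2): d=(7,-2) top-left  bias=+0
  edge (12, 2)→(2, 12): d=(-10,10) right/bottom  bias=-1
  edge (2, 12)→(5, 4): d=(3,-8) top-left  bias=+0
    (6,0)@(13, 1): e=[-5,0,55] → ·  [on edge]
    (4,1)@(9, 3): e=[1,20,29] → █
    (5,1)@(11, 3): e=[5,0,45] → ·  [on edge]
    (2,2)@(5, 5): e=[7,40,3] → █
    (3,2)@(7, 5): e=[11,20,19] → █
    (4,2)@(9, 5): e=[15,0,35] → ·  [on edge]
    (2,3)@(5, 7): e=[21,20,9] → █
    (3,3)@(7, 7): e=[25,0,25] → ·  [on edge]
    (2,4)@(5, 9): e=[35,0,15] → ·  [on edge]
    (1,5)@(3, 11): e=[45,0,5] → ·  [on edge]
    (0,6)@(1, 13): e=[55,0,-5] → ·  [on edge]
  covered (4 px):
    · · · · · · · ·
    · · · · █ · · ·
    · · █ █ · · · ·
    · · █ · · · · ·
    · · · · · · · ·
    · · · · · · · ·
    · · · · · · · ·
T1:
  2·area = 12  (B↔C swapped to make it positive)
  edge (6, 14)→(0, 8): d=(-6,-6) top-left  bias=+0
  edge (0, 8)→(4, 10): d=(4,2) right/bottom  bias=-1
  edge (4, 10)→(6, 14): d=(2,4) right/bottom  bias=-1
    (0,4)@(1, 9): e=[0,2,10] → █  [on edge]
    (1,4)@(3, 9): e=[12,-2,2] → ·
    (0,5)@(1, 11): e=[-12,10,14] → ·
    (1,5)@(3, 11): e=[0,6,6] → █  [on edge]
    (2,5)@(5, 11): e=[12,2,-2] → ·
    (1,6)@(3, 13): e=[-12,14,10] → ·
    (2,6)@(5, 13): e=[0,10,2] → █  [on edge]
    (3,6)@(7, 13): e=[12,6,-6] → ·
  covered (3 px):
    · · · · · · · ·
    · · · · · · · ·
    · · · · · · · ·
    · · · · · · · ·
    █ · · · · · · ·
    · █ · · · · · ·
    · · █ · · · · ·
T2:
  2·area = 100  (B↔C swapped to make it positive)
  edge (12, 2)→(2, 12): d=(-10,10) right/bottom  bias=-1
  edge (2, 12)→(2, 2): d=(0,-10) top-left  bias=+0
  edge (2, 2)→(12, 2): d=(10,0) top-left  bias=+0
    (6,0)@(13, 1): e=[0,110,-10] → ·  [on edge]
    (1,1)@(3, 3): e=[80,10,10] → █
    (2,1)@(5, 3): e=[60,30,10] → █
    (3,1)@(7, 3): e=[40,50,10] → █
    (4,1)@(9, 3): e=[20,70,10] → █
    (5,1)@(11, 3): e=[0,90,10] → ·  [on edge]
    (1,2)@(3, 5): e=[60,10,30] → █
    (4,2)@(9, 5): e=[0,70,30] → ·  [on edge]
    (1,3)@(3, 7): e=[40,10,50] → █
    (3,3)@(7, 7): e=[0,50,50] → ·  [on edge]
    (1,4)@(3, 9): e=[20,10,70] → █
    (2,4)@(5, 9): e=[0,30,70] → ·  [on edge]
    (1,5)@(3, 11): e=[0,10,90] → ·  [on edge]
    (0,6)@(1, 13): e=[0,-10,110] → ·  [on edge]
  covered (10 px):
    · · · · · · · ·
    · █ █ █ █ · · ·
    · █ █ █ · · · ·
    · █ █ · · · · ·
    · █ · · · · · ·
    · · · · · · · ·
    · · · · · · · ·

Answer: [[1,1],[2,1],[3,1],[4,1],[1,2],[2,2],[3,2],[1,3],[2,3],[1,4]]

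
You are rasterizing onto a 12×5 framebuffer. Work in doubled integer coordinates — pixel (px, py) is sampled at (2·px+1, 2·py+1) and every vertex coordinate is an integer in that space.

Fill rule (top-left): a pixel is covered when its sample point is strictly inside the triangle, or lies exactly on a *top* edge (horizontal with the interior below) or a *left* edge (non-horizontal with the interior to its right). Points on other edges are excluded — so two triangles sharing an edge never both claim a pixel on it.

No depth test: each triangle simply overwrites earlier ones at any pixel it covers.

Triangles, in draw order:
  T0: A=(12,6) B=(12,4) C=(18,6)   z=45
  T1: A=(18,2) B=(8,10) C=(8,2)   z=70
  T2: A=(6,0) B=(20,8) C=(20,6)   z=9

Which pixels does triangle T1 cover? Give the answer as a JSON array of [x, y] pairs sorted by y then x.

T0:
  2·area = 12
  edge (12, 6)→(12, 4): d=(0,-2) top-left  bias=+0
  edge (12, 4)→(18, 6): d=(6,2) right/bottom  bias=-1
  edge (18, 6)→(12, 6): d=(-6,0) right/bottom  bias=-1
    (1,0)@(3, 1): e=[-18,0,30] → ·  [on edge]
    (4,1)@(9, 3): e=[-6,0,18] → ·  [on edge]
    (6,2)@(13, 5): e=[2,4,6] → █
    (7,2)@(15, 5): e=[6,0,6] → ·  [on edge]
    (6,3)@(13, 7): e=[2,16,-6] → ·
    (10,3)@(21, 7): e=[18,0,-6] → ·  [on edge]
  covered (1 px):
    · · · · · · · · · · · ·
    · · · · · · · · · · · ·
    · · · · · · █ · · · · ·
    · · · · · · · · · · · ·
    · · · · · · · · · · · ·
T1:
  2·area = 80
  edge (18, 2)→(8, 10): d=(-10,8) right/bottom  bias=-1
  edge (8, 10)→(8, 2): d=(0,-8) top-left  bias=+0
  edge (8, 2)→(18, 2): d=(10,0) top-left  bias=+0
    (4,1)@(9, 3): e=[62,8,10] → █
    (5,1)@(11, 3): e=[46,24,10] → █
    (6,1)@(13, 3): e=[30,40,10] → █
    (7,1)@(15, 3): e=[14,56,10] → █
    (8,1)@(17, 3): e=[-2,72,10] → ·
    (4,2)@(9, 5): e=[42,8,30] → █
    (7,2)@(15, 5): e=[-6,56,30] → ·
    (4,3)@(9, 7): e=[22,8,50] → █
    (6,3)@(13, 7): e=[-10,40,50] → ·
    (4,4)@(9, 9): e=[2,8,70] → █
    (5,4)@(11, 9): e=[-14,24,70] → ·
  covered (10 px):
    · · · · · · · · · · · ·
    · · · · █ █ █ █ · · · ·
    · · · · █ █ █ · · · · ·
    · · · · █ █ · · · · · ·
    · · · · █ · · · · · · ·
T2:
  2·area = 28  (B↔C swapped to make it positive)
  edge (6, 0)→(20, 6): d=(14,6) right/bottom  bias=-1
  edge (20, 6)→(20, 8): d=(0,2) right/bottom  bias=-1
  edge (20, 8)→(6, 0): d=(-14,-8) top-left  bias=+0
    (6,1)@(13, 3): e=[0,14,14] → ·  [on edge]
    (7,2)@(15, 5): e=[16,10,2] → █
    (8,2)@(17, 5): e=[4,6,18] → █
    (9,2)@(19, 5): e=[-8,2,34] → ·
    (7,3)@(15, 7): e=[44,10,-26] → ·
    (8,3)@(17, 7): e=[32,6,-10] → ·
    (9,3)@(19, 7): e=[20,2,6] → █
    (10,3)@(21, 7): e=[8,-2,22] → ·
    (9,4)@(19, 9): e=[48,2,-22] → ·
  covered (3 px):
    · · · · · · · · · · · ·
    · · · · · · · · · · · ·
    · · · · · · · █ █ · · ·
    · · · · · · · · · █ · ·
    · · · · · · · · · · · ·

Result: [[4,1],[5,1],[6,1],[7,1],[4,2],[5,2],[6,2],[4,3],[5,3],[4,4]]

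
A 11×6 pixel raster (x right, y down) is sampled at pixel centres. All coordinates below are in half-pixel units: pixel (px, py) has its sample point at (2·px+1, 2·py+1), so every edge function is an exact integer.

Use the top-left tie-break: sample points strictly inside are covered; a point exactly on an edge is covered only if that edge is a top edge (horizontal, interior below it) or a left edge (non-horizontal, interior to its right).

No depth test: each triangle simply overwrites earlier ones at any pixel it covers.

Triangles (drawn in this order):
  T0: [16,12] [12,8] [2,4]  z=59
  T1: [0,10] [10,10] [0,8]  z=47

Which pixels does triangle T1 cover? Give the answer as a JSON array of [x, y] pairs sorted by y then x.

T0:
  2·area = 24  (B↔C swapped to make it positive)
  edge (16, 12)→(2, 4): d=(-14,-8) top-left  bias=+0
  edge (2, 4)→(12, 8): d=(10,4) right/bottom  bias=-1
  edge (12, 8)→(16, 12): d=(4,4) right/bottom  bias=-1
    (2,0)@(5, 1): e=[66,-42,0] → .  [on edge]
    (3,1)@(7, 3): e=[54,-30,0] → .  [on edge]
    (4,2)@(9, 5): e=[42,-18,0] → .  [on edge]
    (4,3)@(9, 7): e=[14,2,8] → X
    (5,3)@(11, 7): e=[30,-6,0] → .  [on edge]
    (4,4)@(9, 9): e=[-14,22,16] → .
    (5,4)@(11, 9): e=[2,14,8] → X
    (6,4)@(13, 9): e=[18,6,0] → .  [on edge]
    (5,5)@(11, 11): e=[-26,34,16] → .
    (7,5)@(15, 11): e=[6,18,0] → .  [on edge]
  covered (2 px):
    . . . . . . . . . . .
    . . . . . . . . . . .
    . . . . . . . . . . .
    . . . . X . . . . . .
    . . . . . X . . . . .
    . . . . . . . . . . .
T1:
  2·area = 20  (B↔C swapped to make it positive)
  edge (0, 10)→(0, 8): d=(0,-2) top-left  bias=+0
  edge (0, 8)→(10, 10): d=(10,2) right/bottom  bias=-1
  edge (10, 10)→(0, 10): d=(-10,0) right/bottom  bias=-1
    (0,4)@(1, 9): e=[2,8,10] → X
    (1,4)@(3, 9): e=[6,4,10] → X
    (2,4)@(5, 9): e=[10,0,10] → .  [on edge]
    (0,5)@(1, 11): e=[2,28,-10] → .
    (1,5)@(3, 11): e=[6,24,-10] → .
    (7,5)@(15, 11): e=[30,0,-10] → .  [on edge]
  covered (2 px):
    . . . . . . . . . . .
    . . . . . . . . . . .
    . . . . . . . . . . .
    . . . . . . . . . . .
    X X . . . . . . . . .
    . . . . . . . . . . .

Final: [[0,4],[1,4]]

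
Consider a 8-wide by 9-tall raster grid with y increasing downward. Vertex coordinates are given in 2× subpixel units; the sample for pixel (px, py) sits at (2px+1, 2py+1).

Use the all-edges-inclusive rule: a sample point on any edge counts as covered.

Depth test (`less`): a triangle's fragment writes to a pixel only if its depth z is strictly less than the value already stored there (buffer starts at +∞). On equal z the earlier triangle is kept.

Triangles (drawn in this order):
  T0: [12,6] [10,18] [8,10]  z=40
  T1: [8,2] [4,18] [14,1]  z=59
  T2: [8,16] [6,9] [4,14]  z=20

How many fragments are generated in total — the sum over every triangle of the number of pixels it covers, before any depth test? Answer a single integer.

T0:
  2·area = 40
  edge (12, 6)→(10, 18): d=(-2,12) inclusive
  edge (10, 18)→(8, 10): d=(-2,-8) inclusive
  edge (8, 10)→(12, 6): d=(4,-4) inclusive
    (7,1)@(15, 3): e=[-30,70,0] → ·  [on edge]
    (6,2)@(13, 5): e=[-10,50,0] → ·  [on edge]
    (5,3)@(11, 7): e=[10,30,0] → #  [on edge]
    (6,3)@(13, 7): e=[-14,46,8] → ·
    (4,4)@(9, 9): e=[30,10,0] → #  [on edge]
    (6,4)@(13, 9): e=[-18,42,16] → ·
    (3,5)@(7, 11): e=[50,-10,0] → ·  [on edge]
    (4,5)@(9, 11): e=[26,6,8] → #
    (6,5)@(13, 11): e=[-22,38,24] → ·
    (2,6)@(5, 13): e=[70,-30,0] → ·  [on edge]
    (4,6)@(9, 13): e=[22,2,16] → #
    (5,6)@(11, 13): e=[-2,18,24] → ·
    (1,7)@(3, 15): e=[90,-50,0] → ·  [on edge]
    (0,8)@(1, 17): e=[110,-70,0] → ·  [on edge]
  covered (6 px):
    · · · · · · · ·
    · · · · · · · ·
    · · · · · · · ·
    · · · · · # · ·
    · · · · # # · ·
    · · · · # # · ·
    · · · · # · · ·
    · · · · · · · ·
    · · · · · · · ·
T1:
  2·area = 92  (B↔C swapped to make it positive)
  edge (8, 2)→(14, 1): d=(6,-1) inclusive
  edge (14, 1)→(4, 18): d=(-10,17) inclusive
  edge (4, 18)→(8, 2): d=(4,-16) inclusive
    (4,1)@(9, 3): e=[7,65,20] → #
    (5,1)@(11, 3): e=[9,31,52] → #
    (6,1)@(13, 3): e=[11,-3,84] → ·
    (4,2)@(9, 5): e=[19,45,28] → #
    (6,2)@(13, 5): e=[23,-23,92] → ·
    (3,3)@(7, 7): e=[29,59,4] → #
    (5,3)@(11, 7): e=[33,-9,68] → ·
    (3,4)@(7, 9): e=[41,39,12] → #
    (5,4)@(11, 9): e=[45,-29,76] → ·
    (3,5)@(7, 11): e=[53,19,20] → #
    (4,5)@(9, 11): e=[55,-15,52] → ·
    (3,6)@(7, 13): e=[65,-1,28] → ·
  covered (10 px):
    · · · · · · · ·
    · · · · # # · ·
    · · · · # # · ·
    · · · # # · · ·
    · · · # # · · ·
    · · · # · · · ·
    · · · · · · · ·
    · · # · · · · ·
    · · · · · · · ·
T2:
  2·area = 24  (B↔C swapped to make it positive)
  edge (8, 16)→(4, 14): d=(-4,-2) inclusive
  edge (4, 14)→(6, 9): d=(2,-5) inclusive
  edge (6, 9)→(8, 16): d=(2,7) inclusive
    (2,6)@(5, 13): e=[6,3,15] → #
    (3,6)@(7, 13): e=[10,13,1] → #
    (4,6)@(9, 13): e=[14,23,-13] → ·
    (2,7)@(5, 15): e=[-2,7,19] → ·
    (3,7)@(7, 15): e=[2,17,5] → #
    (4,7)@(9, 15): e=[6,27,-9] → ·
    (3,8)@(7, 17): e=[-6,21,9] → ·
  covered (3 px):
    · · · · · · · ·
    · · · · · · · ·
    · · · · · · · ·
    · · · · · · · ·
    · · · · · · · ·
    · · · · · · · ·
    · · # # · · · ·
    · · · # · · · ·
    · · · · · · · ·

Answer: 19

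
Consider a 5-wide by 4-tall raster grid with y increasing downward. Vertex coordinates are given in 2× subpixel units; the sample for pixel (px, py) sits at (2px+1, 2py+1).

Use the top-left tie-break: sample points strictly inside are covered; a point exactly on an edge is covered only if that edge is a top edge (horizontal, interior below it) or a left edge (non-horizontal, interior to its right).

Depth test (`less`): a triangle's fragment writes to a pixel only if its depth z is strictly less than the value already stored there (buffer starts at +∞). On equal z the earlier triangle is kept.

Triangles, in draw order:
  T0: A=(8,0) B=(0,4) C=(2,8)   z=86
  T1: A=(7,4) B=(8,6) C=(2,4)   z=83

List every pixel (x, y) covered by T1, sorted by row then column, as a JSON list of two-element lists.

T0:
  2·area = 40  (B↔C swapped to make it positive)
  edge (8, 0)→(2, 8): d=(-6,8) right/bottom  bias=-1
  edge (2, 8)→(0, 4): d=(-2,-4) top-left  bias=+0
  edge (0, 4)→(8, 0): d=(8,-4) top-left  bias=+0
    (3,0)@(7, 1): e=[2,34,4] → X
    (4,0)@(9, 1): e=[-14,42,12] → .
    (1,1)@(3, 3): e=[22,14,4] → X
    (2,1)@(5, 3): e=[6,22,12] → X
    (3,1)@(7, 3): e=[-10,30,20] → .
    (0,2)@(1, 5): e=[26,2,12] → X
    (2,2)@(5, 5): e=[-6,18,28] → .
    (0,3)@(1, 7): e=[14,-2,28] → .
    (1,3)@(3, 7): e=[-2,6,36] → .
  covered (5 px):
    . . . X .
    . X X . .
    X X . . .
    . . . . .
T1:
  2·area = 10
  edge (7, 4)→(8, 6): d=(1,2) right/bottom  bias=-1
  edge (8, 6)→(2, 4): d=(-6,-2) top-left  bias=+0
  edge (2, 4)→(7, 4): d=(5,0) top-left  bias=+0
    (2,2)@(5, 5): e=[5,0,5] → X  [on edge]
    (3,2)@(7, 5): e=[1,4,5] → X
    (4,2)@(9, 5): e=[-3,8,5] → .
    (2,3)@(5, 7): e=[7,-12,15] → .
    (3,3)@(7, 7): e=[3,-8,15] → .
  covered (2 px):
    . . . . .
    . . . . .
    . . X X .
    . . . . .

Final: [[2,2],[3,2]]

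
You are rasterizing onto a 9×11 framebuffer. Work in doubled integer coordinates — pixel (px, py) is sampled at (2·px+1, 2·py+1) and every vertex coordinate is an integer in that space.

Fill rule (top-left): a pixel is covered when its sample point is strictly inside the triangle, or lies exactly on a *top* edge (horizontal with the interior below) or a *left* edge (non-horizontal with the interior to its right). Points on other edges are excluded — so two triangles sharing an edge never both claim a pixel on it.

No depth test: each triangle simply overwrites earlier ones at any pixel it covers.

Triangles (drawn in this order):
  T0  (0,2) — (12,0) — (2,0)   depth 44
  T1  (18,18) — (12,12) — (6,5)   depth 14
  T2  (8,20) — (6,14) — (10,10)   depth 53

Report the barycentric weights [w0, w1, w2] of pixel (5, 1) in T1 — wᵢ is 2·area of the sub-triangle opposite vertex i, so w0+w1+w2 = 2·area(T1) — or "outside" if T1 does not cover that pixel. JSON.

T0:
  2·area = 20  (B↔C swapped to make it positive)
  edge (0, 2)→(2, 0): d=(2,-2) top-left  bias=+0
  edge (2, 0)→(12, 0): d=(10,0) top-left  bias=+0
  edge (12, 0)→(0, 2): d=(-12,2) right/bottom  bias=-1
    (0,0)@(1, 1): e=[0,10,10] → █  [on edge]
    (1,0)@(3, 1): e=[4,10,6] → █
    (2,0)@(5, 1): e=[8,10,2] → █
    (3,0)@(7, 1): e=[12,10,-2] → ·
    (0,1)@(1, 3): e=[4,30,-14] → ·
    (1,1)@(3, 3): e=[8,30,-18] → ·
    (2,1)@(5, 3): e=[12,30,-22] → ·
  covered (3 px):
    █ █ █ · · · · · ·
    · · · · · · · · ·
    · · · · · · · · ·
    · · · · · · · · ·
    · · · · · · · · ·
    · · · · · · · · ·
    · · · · · · · · ·
    · · · · · · · · ·
    · · · · · · · · ·
    · · · · · · · · ·
    · · · · · · · · ·
T1:
  2·area = 6
  edge (18, 18)→(12, 12): d=(-6,-6) top-left  bias=+0
  edge (12, 12)→(6, 5): d=(-6,-7) top-left  bias=+0
  edge (6, 5)→(18, 18): d=(12,13) right/bottom  bias=-1
    (0,0)@(1, 1): e=[0,-11,17] → ·  [on edge]
    (1,1)@(3, 3): e=[0,-9,15] → ·  [on edge]
    (2,2)@(5, 5): e=[0,-7,13] → ·  [on edge]
    (3,3)@(7, 7): e=[0,-5,11] → ·  [on edge]
    (4,4)@(9, 9): e=[0,-3,9] → ·  [on edge]
    (5,5)@(11, 11): e=[0,-1,7] → ·  [on edge]
    (6,6)@(13, 13): e=[0,1,5] → █  [on edge]
    (7,6)@(15, 13): e=[12,15,-21] → ·
    (6,7)@(13, 15): e=[-12,-11,29] → ·
    (7,7)@(15, 15): e=[0,3,3] → █  [on edge]
    (8,7)@(17, 15): e=[12,17,-23] → ·
    (7,8)@(15, 17): e=[-12,-9,27] → ·
    (8,8)@(17, 17): e=[0,5,1] → █  [on edge]
  covered (3 px):
    · · · · · · · · ·
    · · · · · · · · ·
    · · · · · · · · ·
    · · · · · · · · ·
    · · · · · · · · ·
    · · · · · · · · ·
    · · · · · · █ · ·
    · · · · · · · █ ·
    · · · · · · · · █
    · · · · · · · · ·
    · · · · · · · · ·
T2:
  2·area = 32
  edge (8, 20)→(6, 14): d=(-2,-6) top-left  bias=+0
  edge (6, 14)→(10, 10): d=(4,-4) top-left  bias=+0
  edge (10, 10)→(8, 20): d=(-2,10) right/bottom  bias=-1
    (8,1)@(17, 3): e=[88,0,-56] → ·  [on edge]
    (1,2)@(3, 5): e=[0,-48,80] → ·  [on edge]
    (5,2)@(11, 5): e=[48,-16,0] → ·  [on edge]
    (7,2)@(15, 5): e=[72,0,-40] → ·  [on edge]
    (6,3)@(13, 7): e=[56,0,-24] → ·  [on edge]
    (5,4)@(11, 9): e=[40,0,-8] → ·  [on edge]
    (2,5)@(5, 11): e=[0,-16,48] → ·  [on edge]
    (4,5)@(9, 11): e=[24,0,8] → █  [on edge]
    (5,5)@(11, 11): e=[36,8,-12] → ·
    (3,6)@(7, 13): e=[8,0,24] → █  [on edge]
    (5,6)@(11, 13): e=[32,16,-16] → ·
    (2,7)@(5, 15): e=[-8,0,40] → ·  [on edge]
    (4,7)@(9, 15): e=[16,16,0] → ·  [on edge]
    (1,8)@(3, 17): e=[-24,0,56] → ·  [on edge]
    (3,8)@(7, 17): e=[0,16,16] → █  [on edge]
    (0,9)@(1, 19): e=[-40,0,72] → ·  [on edge]
  covered (5 px):
    · · · · · · · · ·
    · · · · · · · · ·
    · · · · · · · · ·
    · · · · · · · · ·
    · · · · · · · · ·
    · · · · █ · · · ·
    · · · █ █ · · · ·
    · · · █ · · · · ·
    · · · █ · · · · ·
    · · · · · · · · ·
    · · · · · · · · ·

Result: "outside"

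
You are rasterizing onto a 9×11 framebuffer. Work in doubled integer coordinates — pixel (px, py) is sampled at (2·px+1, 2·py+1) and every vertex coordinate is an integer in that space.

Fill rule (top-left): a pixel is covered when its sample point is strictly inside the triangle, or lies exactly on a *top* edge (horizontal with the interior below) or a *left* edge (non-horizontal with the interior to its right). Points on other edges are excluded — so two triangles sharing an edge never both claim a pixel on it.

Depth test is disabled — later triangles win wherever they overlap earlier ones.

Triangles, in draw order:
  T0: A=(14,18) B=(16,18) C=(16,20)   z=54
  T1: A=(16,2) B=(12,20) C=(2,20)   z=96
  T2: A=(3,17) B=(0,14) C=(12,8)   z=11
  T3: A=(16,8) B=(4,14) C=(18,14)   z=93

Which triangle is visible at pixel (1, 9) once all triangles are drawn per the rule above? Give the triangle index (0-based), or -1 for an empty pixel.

T0:
  2·area = 4
  edge (14, 18)→(16, 18): d=(2,0) top-left  bias=+0
  edge (16, 18)→(16, 20): d=(0,2) right/bottom  bias=-1
  edge (16, 20)→(14, 18): d=(-2,-2) top-left  bias=+0
    (0,2)@(1, 5): e=[-26,30,0] → ·  [on edge]
    (1,3)@(3, 7): e=[-22,26,0] → ·  [on edge]
    (2,4)@(5, 9): e=[-18,22,0] → ·  [on edge]
    (3,5)@(7, 11): e=[-14,18,0] → ·  [on edge]
    (4,6)@(9, 13): e=[-10,14,0] → ·  [on edge]
    (5,7)@(11, 15): e=[-6,10,0] → ·  [on edge]
    (6,8)@(13, 17): e=[-2,6,0] → ·  [on edge]
    (7,9)@(15, 19): e=[2,2,0] → #  [on edge]
    (8,9)@(17, 19): e=[2,-2,4] → ·
    (7,10)@(15, 21): e=[6,2,-4] → ·
    (8,10)@(17, 21): e=[6,-2,0] → ·  [on edge]
  covered (1 px):
    · · · · · · · · ·
    · · · · · · · · ·
    · · · · · · · · ·
    · · · · · · · · ·
    · · · · · · · · ·
    · · · · · · · · ·
    · · · · · · · · ·
    · · · · · · · · ·
    · · · · · · · · ·
    · · · · · · · # ·
    · · · · · · · · ·
T1:
  2·area = 180
  edge (16, 2)→(12, 20): d=(-4,18) right/bottom  bias=-1
  edge (12, 20)→(2, 20): d=(-10,0) right/bottom  bias=-1
  edge (2, 20)→(16, 2): d=(14,-18) top-left  bias=+0
    (7,2)@(15, 5): e=[6,150,24] → #
    (8,2)@(17, 5): e=[-30,150,60] → ·
    (6,3)@(13, 7): e=[34,130,16] → #
    (7,3)@(15, 7): e=[-2,130,52] → ·
    (5,4)@(11, 9): e=[62,110,8] → #
    (7,4)@(15, 9): e=[-10,110,80] → ·
    (4,5)@(9, 11): e=[90,90,0] → #  [on edge]
    (7,5)@(15, 11): e=[-18,90,108] → ·
    (4,6)@(9, 13): e=[82,70,28] → #
    (7,6)@(15, 13): e=[-26,70,136] → ·
    (3,7)@(7, 15): e=[110,50,20] → #
    (7,7)@(15, 15): e=[-34,50,164] → ·
  covered (23 px):
    · · · · · · · · ·
    · · · · · · · · ·
    · · · · · · · # ·
    · · · · · · # · ·
    · · · · · # # · ·
    · · · · # # # · ·
    · · · · # # # · ·
    · · · # # # # · ·
    · · # # # # · · ·
    · # # # # # · · ·
    · · · · · · · · ·
T2:
  2·area = 54
  edge (3, 17)→(0, 14): d=(-3,-3) top-left  bias=+0
  edge (0, 14)→(12, 8): d=(12,-6) top-left  bias=+0
  edge (12, 8)→(3, 17): d=(-9,9) right/bottom  bias=-1
    (8,1)@(17, 3): e=[84,-30,0] → ·  [on edge]
    (7,2)@(15, 5): e=[72,-18,0] → ·  [on edge]
    (6,3)@(13, 7): e=[60,-6,0] → ·  [on edge]
    (5,4)@(11, 9): e=[48,6,0] → ·  [on edge]
    (3,5)@(7, 11): e=[30,6,18] → #
    (4,5)@(9, 11): e=[36,18,0] → ·  [on edge]
    (1,6)@(3, 13): e=[12,6,36] → #
    (2,6)@(5, 13): e=[18,18,18] → #
    (3,6)@(7, 13): e=[24,30,0] → ·  [on edge]
    (0,7)@(1, 15): e=[0,18,36] → #  [on edge]
    (2,7)@(5, 15): e=[12,42,0] → ·  [on edge]
    (0,8)@(1, 17): e=[-6,42,18] → ·
    (1,8)@(3, 17): e=[0,54,0] → ·  [on edge]
    (0,9)@(1, 19): e=[-12,66,0] → ·  [on edge]
    (2,9)@(5, 19): e=[0,90,-36] → ·  [on edge]
    (3,10)@(7, 21): e=[0,126,-72] → ·  [on edge]
  covered (5 px):
    · · · · · · · · ·
    · · · · · · · · ·
    · · · · · · · · ·
    · · · · · · · · ·
    · · · · · · · · ·
    · · · # · · · · ·
    · # # · · · · · ·
    # # · · · · · · ·
    · · · · · · · · ·
    · · · · · · · · ·
    · · · · · · · · ·
T3:
  2·area = 84  (B↔C swapped to make it positive)
  edge (16, 8)→(18, 14): d=(2,6) right/bottom  bias=-1
  edge (18, 14)→(4, 14): d=(-14,0) right/bottom  bias=-1
  edge (4, 14)→(16, 8): d=(12,-6) top-left  bias=+0
    (7,2)@(15, 5): e=[0,126,-42] → ·  [on edge]
    (7,4)@(15, 9): e=[8,70,6] → #
    (8,4)@(17, 9): e=[-4,70,18] → ·
    (5,5)@(11, 11): e=[36,42,6] → #
    (6,5)@(13, 11): e=[24,42,18] → #
    (8,5)@(17, 11): e=[0,42,42] → ·  [on edge]
    (3,6)@(7, 13): e=[64,14,6] → #
    (4,6)@(9, 13): e=[52,14,18] → #
    (8,6)@(17, 13): e=[4,14,66] → #
    (3,7)@(7, 15): e=[68,-14,30] → ·
    (4,7)@(9, 15): e=[56,-14,42] → ·
    (5,7)@(11, 15): e=[44,-14,54] → ·
  covered (10 px):
    · · · · · · · · ·
    · · · · · · · · ·
    · · · · · · · · ·
    · · · · · · · · ·
    · · · · · · · # ·
    · · · · · # # # ·
    · · · # # # # # #
    · · · · · · · · ·
    · · · · · · · · ·
    · · · · · · · · ·
    · · · · · · · · ·

Z-buffer (winner per pixel, '.' = empty):
  . . . . . . . . .
  . . . . . . . . .
  . . . . . . . 1 .
  . . . . . . 1 . .
  . . . . . 1 1 3 .
  . . . 2 1 3 3 3 .
  . 2 2 3 3 3 3 3 3
  2 2 . 1 1 1 1 . .
  . . 1 1 1 1 . . .
  . 1 1 1 1 1 . 0 .
  . . . . . . . . .

Final: 1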